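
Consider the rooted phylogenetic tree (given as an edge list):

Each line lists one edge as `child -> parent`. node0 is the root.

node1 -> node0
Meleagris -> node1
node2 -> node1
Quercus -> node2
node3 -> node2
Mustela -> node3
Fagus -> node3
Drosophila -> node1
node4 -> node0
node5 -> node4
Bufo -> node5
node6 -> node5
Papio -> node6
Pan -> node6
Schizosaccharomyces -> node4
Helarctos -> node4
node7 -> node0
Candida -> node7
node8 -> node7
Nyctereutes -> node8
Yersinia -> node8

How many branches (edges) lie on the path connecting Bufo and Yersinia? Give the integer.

6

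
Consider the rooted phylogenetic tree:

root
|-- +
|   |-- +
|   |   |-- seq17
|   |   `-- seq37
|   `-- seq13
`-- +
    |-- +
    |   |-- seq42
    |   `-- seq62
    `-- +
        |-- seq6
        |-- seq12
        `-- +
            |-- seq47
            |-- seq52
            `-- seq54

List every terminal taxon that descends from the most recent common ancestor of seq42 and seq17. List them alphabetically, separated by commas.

Tracing seq42: it sits inside (seq42,seq62).
Tracing seq17: it sits inside (seq17,seq37).
The smallest clade enclosing both is the whole tree (their MRCA is the root), so the answer is all 10 tips in alphabetical order.

seq12, seq13, seq17, seq37, seq42, seq47, seq52, seq54, seq6, seq62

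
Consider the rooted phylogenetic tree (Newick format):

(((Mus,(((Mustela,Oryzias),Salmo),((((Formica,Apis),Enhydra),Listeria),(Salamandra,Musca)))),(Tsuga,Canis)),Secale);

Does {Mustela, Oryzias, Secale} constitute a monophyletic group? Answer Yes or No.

The MRCA of the listed taxa is the root, so the smallest clade containing them is the whole tree.
That clade also contains Apis, Canis, Enhydra, Formica, Listeria, Mus, Musca, Salamandra, Salmo, Tsuga, which are not in the proposed group, so the group is not monophyletic.

No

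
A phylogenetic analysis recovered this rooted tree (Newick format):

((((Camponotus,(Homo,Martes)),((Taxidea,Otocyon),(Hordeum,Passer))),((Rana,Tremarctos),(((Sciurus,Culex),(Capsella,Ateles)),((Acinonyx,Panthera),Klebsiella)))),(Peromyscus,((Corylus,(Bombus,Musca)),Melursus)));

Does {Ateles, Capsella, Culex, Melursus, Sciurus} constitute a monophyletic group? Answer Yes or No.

The MRCA of the listed taxa is the root, so the smallest clade containing them is the whole tree.
That clade also contains Acinonyx, Bombus, Camponotus, Corylus, Homo, Hordeum, Klebsiella, Martes, Musca, Otocyon, Panthera, Passer, Peromyscus, Rana, Taxidea, Tremarctos, which are not in the proposed group, so the group is not monophyletic.

No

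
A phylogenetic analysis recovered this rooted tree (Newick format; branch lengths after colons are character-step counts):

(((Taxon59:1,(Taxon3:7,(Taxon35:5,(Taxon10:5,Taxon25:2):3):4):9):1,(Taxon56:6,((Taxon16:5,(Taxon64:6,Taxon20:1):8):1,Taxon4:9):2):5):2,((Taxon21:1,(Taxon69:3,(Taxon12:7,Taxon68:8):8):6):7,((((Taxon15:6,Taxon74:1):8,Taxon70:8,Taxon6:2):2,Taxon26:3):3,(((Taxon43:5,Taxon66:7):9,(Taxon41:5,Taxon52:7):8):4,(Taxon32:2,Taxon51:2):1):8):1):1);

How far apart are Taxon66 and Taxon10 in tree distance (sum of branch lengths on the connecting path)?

The path runs Taxon66 → … → MRCA → … → Taxon10; the MRCA is the root of the tree.
Branch lengths along that path: 7 + 9 + 4 + 8 + 1 + 1 + 2 + 1 + 9 + 4 + 3 + 5 = 54.

54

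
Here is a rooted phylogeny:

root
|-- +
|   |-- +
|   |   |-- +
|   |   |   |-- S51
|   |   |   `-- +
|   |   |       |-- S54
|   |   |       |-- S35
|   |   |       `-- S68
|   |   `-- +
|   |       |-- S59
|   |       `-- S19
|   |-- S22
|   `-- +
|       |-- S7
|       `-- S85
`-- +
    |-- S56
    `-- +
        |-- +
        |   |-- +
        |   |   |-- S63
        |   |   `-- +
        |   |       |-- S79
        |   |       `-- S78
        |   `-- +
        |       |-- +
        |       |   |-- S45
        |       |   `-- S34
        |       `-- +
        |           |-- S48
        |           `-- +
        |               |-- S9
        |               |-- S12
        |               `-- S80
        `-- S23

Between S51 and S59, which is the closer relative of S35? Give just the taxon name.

S51

The MRCA of S35 and S51 subtends (S51,(S54,S35,S68)) (4 taxa).
The MRCA of S35 and S59 subtends ((S51,(S54,S35,S68)),(S59,S19)) (6 taxa).
The first is nested inside the second, so S35 shares a more recent common ancestor with S51.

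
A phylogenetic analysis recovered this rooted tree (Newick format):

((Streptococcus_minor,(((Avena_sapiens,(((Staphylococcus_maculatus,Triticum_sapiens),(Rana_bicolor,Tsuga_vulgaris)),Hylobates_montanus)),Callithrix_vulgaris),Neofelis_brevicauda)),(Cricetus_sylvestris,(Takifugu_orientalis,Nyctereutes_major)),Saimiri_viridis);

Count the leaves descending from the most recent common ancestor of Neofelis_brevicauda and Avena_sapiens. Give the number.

8

The MRCA of Neofelis_brevicauda and Avena_sapiens is the node subtending (((Avena_sapiens,(((Staphylococcus_maculatus,Triticum_sapiens),(Rana_bicolor,Tsuga_vulgaris)),Hylobates_montanus)),Callithrix_vulgaris),Neofelis_brevicauda).
That clade contains 8 terminal taxa: Avena_sapiens, Callithrix_vulgaris, Hylobates_montanus, Neofelis_brevicauda, Rana_bicolor, Staphylococcus_maculatus, Triticum_sapiens, Tsuga_vulgaris.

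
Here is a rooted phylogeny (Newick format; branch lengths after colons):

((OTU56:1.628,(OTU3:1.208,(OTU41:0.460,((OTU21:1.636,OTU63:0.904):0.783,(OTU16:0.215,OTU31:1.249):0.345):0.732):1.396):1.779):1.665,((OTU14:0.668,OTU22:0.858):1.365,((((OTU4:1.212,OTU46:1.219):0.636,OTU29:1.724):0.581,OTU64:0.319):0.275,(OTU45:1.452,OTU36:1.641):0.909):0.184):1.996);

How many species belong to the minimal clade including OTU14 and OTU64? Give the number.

8

The MRCA of OTU14 and OTU64 is the node subtending ((OTU14,OTU22),((((OTU4,OTU46),OTU29),OTU64),(OTU45,OTU36))).
That clade contains 8 terminal taxa: OTU14, OTU22, OTU29, OTU36, OTU4, OTU45, OTU46, OTU64.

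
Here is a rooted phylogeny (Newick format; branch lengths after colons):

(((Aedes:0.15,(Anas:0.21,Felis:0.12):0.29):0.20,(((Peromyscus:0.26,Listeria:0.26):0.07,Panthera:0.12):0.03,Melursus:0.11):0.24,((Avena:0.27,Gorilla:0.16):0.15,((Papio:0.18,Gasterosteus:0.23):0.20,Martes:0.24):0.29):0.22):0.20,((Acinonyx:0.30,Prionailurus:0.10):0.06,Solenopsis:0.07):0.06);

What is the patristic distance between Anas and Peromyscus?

1.30

The path runs Anas → … → MRCA → … → Peromyscus; the MRCA is the node subtending ((Aedes,(Anas,Felis)),(((Peromyscus,Listeria),Panthera),Melursus),((Avena,Gorilla),((Papio,Gasterosteus),Martes))).
Branch lengths along that path: 0.21 + 0.29 + 0.20 + 0.24 + 0.03 + 0.07 + 0.26 = 1.30.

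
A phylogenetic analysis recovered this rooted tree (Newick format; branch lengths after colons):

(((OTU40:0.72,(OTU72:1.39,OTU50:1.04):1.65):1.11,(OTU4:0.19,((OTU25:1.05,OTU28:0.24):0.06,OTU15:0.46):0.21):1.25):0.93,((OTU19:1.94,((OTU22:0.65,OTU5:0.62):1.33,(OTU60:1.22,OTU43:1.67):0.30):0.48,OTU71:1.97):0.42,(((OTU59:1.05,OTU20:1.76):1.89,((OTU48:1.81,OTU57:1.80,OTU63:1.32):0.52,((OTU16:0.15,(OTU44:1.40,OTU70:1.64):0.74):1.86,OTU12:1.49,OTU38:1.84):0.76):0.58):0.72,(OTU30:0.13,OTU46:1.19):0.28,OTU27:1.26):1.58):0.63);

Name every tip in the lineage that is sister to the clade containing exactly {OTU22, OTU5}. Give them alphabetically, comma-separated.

The clade containing exactly {OTU22, OTU5} attaches to the tree at the node subtending ((OTU22,OTU5),(OTU60,OTU43)).
The other lineage descending from that same node — the sister group — is (OTU60,OTU43); its 2 tips in alphabetical order are the answer.

OTU43, OTU60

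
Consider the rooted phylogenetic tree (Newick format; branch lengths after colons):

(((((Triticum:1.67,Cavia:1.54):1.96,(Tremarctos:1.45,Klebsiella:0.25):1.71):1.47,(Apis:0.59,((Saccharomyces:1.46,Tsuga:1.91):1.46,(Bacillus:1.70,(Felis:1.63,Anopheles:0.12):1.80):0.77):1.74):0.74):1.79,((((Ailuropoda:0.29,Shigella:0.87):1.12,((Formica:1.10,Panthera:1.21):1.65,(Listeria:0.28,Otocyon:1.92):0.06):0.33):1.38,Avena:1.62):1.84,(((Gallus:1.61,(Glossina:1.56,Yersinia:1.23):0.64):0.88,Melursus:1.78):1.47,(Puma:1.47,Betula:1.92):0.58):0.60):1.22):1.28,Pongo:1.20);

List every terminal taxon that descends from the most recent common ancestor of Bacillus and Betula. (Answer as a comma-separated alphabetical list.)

Ailuropoda, Anopheles, Apis, Avena, Bacillus, Betula, Cavia, Felis, Formica, Gallus, Glossina, Klebsiella, Listeria, Melursus, Otocyon, Panthera, Puma, Saccharomyces, Shigella, Tremarctos, Triticum, Tsuga, Yersinia

Tracing Bacillus: it sits inside (Bacillus,(Felis,Anopheles)).
Tracing Betula: it sits inside (Puma,Betula).
The smallest clade enclosing both is ((((Triticum,Cavia),(Tremarctos,Klebsiella)),(Apis,((Saccharomyces,Tsuga),(Bacillus,(Felis,Anopheles))))),((((Ailuropoda,Shigella),((Formica,Panthera),(Listeria,Otocyon))),Avena),(((Gallus,(Glossina,Yersinia)),Melursus),(Puma,Betula)))); the answer is its 23 terminal taxa in alphabetical order.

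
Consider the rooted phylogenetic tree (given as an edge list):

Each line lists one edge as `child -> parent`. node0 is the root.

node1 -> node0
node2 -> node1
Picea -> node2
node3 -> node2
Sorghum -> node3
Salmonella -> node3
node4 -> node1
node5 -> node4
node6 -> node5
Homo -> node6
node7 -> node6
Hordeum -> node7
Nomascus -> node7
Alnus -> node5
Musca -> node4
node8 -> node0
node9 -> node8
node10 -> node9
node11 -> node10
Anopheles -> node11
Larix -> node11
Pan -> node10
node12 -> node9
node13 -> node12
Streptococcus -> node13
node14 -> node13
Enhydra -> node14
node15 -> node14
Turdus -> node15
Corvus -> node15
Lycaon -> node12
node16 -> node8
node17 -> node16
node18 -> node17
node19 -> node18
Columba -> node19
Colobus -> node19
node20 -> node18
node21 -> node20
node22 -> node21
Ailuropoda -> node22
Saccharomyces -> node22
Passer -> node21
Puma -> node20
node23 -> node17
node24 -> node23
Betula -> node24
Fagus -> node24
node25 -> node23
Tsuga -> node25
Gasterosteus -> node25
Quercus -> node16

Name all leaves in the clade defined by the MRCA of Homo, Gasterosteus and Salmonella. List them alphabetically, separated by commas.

Ailuropoda, Alnus, Anopheles, Betula, Colobus, Columba, Corvus, Enhydra, Fagus, Gasterosteus, Homo, Hordeum, Larix, Lycaon, Musca, Nomascus, Pan, Passer, Picea, Puma, Quercus, Saccharomyces, Salmonella, Sorghum, Streptococcus, Tsuga, Turdus

Tracing Homo: it sits inside (Homo,(Hordeum,Nomascus)).
Tracing Gasterosteus: it sits inside (Tsuga,Gasterosteus).
Tracing Salmonella: it sits inside (Sorghum,Salmonella).
The smallest clade enclosing all 3 is the whole tree (their MRCA is the root), so the answer is all 27 tips in alphabetical order.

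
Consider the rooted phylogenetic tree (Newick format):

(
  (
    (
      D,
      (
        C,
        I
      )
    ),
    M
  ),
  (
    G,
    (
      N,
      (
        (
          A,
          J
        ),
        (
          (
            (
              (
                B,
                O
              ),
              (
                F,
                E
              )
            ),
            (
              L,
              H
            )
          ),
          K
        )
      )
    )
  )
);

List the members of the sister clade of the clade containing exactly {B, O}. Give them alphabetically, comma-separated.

E, F

The clade containing exactly {B, O} attaches to the tree at the node subtending ((B,O),(F,E)).
The other lineage descending from that same node — the sister group — is (F,E); its 2 tips in alphabetical order are the answer.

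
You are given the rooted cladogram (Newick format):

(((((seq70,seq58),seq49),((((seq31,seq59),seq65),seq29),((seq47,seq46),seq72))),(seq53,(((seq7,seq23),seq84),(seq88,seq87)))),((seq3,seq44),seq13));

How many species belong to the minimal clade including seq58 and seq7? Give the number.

16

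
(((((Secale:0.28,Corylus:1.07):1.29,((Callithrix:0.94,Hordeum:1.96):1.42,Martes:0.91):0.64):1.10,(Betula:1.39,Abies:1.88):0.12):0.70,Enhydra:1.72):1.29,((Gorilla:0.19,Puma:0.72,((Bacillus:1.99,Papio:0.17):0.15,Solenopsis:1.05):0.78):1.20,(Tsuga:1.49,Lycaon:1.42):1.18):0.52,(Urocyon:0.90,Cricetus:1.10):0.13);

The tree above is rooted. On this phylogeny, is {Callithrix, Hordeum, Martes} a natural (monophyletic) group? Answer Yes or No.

Yes

The most recent common ancestor of these taxa subtends ((Callithrix,Hordeum),Martes).
That clade has exactly 3 tips — every listed taxon and nothing else — so the group is monophyletic.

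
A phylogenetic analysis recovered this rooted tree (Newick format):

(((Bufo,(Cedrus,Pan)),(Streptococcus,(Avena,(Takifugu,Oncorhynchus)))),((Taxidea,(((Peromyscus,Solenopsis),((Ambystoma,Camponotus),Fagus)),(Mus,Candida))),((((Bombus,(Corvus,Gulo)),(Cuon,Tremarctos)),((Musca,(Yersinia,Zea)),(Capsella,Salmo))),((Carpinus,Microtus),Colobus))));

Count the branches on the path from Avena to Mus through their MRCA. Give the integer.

The MRCA of Avena and Mus is the root of the tree.
From Avena up to that node: 4 branches. From Mus up to the same node: 5 branches. Total: 4 + 5 = 9.

9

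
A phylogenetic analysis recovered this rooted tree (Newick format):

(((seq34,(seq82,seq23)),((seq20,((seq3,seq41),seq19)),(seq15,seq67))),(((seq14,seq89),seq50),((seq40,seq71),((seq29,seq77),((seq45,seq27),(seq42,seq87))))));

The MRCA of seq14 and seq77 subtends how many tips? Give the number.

11

The MRCA of seq14 and seq77 is the node subtending (((seq14,seq89),seq50),((seq40,seq71),((seq29,seq77),((seq45,seq27),(seq42,seq87))))).
That clade contains 11 terminal taxa: seq14, seq27, seq29, seq40, seq42, seq45, seq50, seq71, seq77, seq87, seq89.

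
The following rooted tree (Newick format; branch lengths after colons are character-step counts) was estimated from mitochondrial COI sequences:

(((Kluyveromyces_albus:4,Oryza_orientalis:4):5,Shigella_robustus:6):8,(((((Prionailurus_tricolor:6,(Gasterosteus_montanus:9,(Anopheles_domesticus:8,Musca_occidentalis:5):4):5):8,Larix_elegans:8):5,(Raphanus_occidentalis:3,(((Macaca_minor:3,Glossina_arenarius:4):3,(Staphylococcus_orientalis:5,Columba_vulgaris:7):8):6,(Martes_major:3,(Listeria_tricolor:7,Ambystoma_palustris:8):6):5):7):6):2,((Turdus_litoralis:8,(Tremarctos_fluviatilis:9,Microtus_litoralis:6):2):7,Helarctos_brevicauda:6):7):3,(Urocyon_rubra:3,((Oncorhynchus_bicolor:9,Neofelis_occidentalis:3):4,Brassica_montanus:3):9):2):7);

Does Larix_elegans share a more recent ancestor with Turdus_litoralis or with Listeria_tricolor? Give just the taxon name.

Listeria_tricolor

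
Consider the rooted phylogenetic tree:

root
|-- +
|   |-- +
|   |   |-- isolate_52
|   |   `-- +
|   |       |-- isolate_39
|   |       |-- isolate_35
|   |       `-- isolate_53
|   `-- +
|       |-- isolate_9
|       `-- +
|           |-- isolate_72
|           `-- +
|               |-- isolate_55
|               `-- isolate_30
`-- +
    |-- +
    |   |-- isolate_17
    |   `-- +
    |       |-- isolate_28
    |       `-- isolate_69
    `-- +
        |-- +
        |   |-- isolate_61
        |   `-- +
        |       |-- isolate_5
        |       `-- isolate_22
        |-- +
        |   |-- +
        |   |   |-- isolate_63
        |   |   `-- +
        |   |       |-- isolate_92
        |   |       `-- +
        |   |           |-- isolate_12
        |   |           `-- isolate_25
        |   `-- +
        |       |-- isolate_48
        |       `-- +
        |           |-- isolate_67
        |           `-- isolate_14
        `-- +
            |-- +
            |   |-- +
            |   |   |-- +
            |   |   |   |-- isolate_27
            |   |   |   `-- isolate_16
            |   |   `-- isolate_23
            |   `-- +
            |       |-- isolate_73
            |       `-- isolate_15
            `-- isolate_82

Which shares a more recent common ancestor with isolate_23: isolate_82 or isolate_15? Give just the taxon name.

The MRCA of isolate_23 and isolate_15 subtends (((isolate_27,isolate_16),isolate_23),(isolate_73,isolate_15)) (5 taxa).
The MRCA of isolate_23 and isolate_82 subtends ((((isolate_27,isolate_16),isolate_23),(isolate_73,isolate_15)),isolate_82) (6 taxa).
The first is nested inside the second, so isolate_23 shares a more recent common ancestor with isolate_15.

isolate_15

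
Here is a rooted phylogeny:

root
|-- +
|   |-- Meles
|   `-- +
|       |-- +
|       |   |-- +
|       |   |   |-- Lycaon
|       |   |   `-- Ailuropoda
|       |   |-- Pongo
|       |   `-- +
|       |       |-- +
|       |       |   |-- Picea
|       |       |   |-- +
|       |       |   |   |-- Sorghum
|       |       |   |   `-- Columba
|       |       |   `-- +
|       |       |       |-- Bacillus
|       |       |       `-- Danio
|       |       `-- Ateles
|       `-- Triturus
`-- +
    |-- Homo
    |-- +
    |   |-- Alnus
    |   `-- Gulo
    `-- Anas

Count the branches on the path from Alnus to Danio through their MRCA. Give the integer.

10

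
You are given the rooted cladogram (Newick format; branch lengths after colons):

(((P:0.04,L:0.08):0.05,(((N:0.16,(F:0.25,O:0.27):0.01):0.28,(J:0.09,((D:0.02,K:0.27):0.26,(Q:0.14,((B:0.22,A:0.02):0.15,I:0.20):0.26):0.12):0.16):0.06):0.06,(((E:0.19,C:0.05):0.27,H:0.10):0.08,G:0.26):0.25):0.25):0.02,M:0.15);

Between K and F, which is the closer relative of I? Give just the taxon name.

K

The MRCA of I and K subtends ((D,K),(Q,((B,A),I))) (6 taxa).
The MRCA of I and F subtends ((N,(F,O)),(J,((D,K),(Q,((B,A),I))))) (10 taxa).
The first is nested inside the second, so I shares a more recent common ancestor with K.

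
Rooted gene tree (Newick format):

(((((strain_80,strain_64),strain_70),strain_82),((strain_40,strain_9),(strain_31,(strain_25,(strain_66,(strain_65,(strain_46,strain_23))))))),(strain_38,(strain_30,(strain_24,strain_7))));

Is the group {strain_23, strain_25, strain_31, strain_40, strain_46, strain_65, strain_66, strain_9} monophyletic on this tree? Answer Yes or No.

The most recent common ancestor of these taxa subtends ((strain_40,strain_9),(strain_31,(strain_25,(strain_66,(strain_65,(strain_46,strain_23)))))).
That clade has exactly 8 tips — every listed taxon and nothing else — so the group is monophyletic.

Yes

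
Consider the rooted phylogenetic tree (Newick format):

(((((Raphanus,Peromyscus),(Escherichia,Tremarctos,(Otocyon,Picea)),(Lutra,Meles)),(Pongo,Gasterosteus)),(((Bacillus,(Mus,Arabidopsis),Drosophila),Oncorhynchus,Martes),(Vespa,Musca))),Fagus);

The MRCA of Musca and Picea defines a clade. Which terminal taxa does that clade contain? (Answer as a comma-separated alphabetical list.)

Tracing Musca: it sits inside (Vespa,Musca).
Tracing Picea: it sits inside (Otocyon,Picea).
The smallest clade enclosing both is ((((Raphanus,Peromyscus),(Escherichia,Tremarctos,(Otocyon,Picea)),(Lutra,Meles)),(Pongo,Gasterosteus)),(((Bacillus,(Mus,Arabidopsis),Drosophila),Oncorhynchus,Martes),(Vespa,Musca))); the answer is its 18 terminal taxa in alphabetical order.

Arabidopsis, Bacillus, Drosophila, Escherichia, Gasterosteus, Lutra, Martes, Meles, Mus, Musca, Oncorhynchus, Otocyon, Peromyscus, Picea, Pongo, Raphanus, Tremarctos, Vespa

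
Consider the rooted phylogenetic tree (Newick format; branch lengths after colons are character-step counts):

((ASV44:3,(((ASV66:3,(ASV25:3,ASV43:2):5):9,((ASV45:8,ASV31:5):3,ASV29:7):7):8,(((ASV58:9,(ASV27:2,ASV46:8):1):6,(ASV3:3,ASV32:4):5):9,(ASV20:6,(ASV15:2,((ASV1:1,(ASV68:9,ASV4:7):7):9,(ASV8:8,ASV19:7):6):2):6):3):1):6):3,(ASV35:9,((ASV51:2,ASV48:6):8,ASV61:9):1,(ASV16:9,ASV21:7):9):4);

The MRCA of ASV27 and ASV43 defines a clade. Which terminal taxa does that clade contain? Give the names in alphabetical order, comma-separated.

ASV1, ASV15, ASV19, ASV20, ASV25, ASV27, ASV29, ASV3, ASV31, ASV32, ASV4, ASV43, ASV45, ASV46, ASV58, ASV66, ASV68, ASV8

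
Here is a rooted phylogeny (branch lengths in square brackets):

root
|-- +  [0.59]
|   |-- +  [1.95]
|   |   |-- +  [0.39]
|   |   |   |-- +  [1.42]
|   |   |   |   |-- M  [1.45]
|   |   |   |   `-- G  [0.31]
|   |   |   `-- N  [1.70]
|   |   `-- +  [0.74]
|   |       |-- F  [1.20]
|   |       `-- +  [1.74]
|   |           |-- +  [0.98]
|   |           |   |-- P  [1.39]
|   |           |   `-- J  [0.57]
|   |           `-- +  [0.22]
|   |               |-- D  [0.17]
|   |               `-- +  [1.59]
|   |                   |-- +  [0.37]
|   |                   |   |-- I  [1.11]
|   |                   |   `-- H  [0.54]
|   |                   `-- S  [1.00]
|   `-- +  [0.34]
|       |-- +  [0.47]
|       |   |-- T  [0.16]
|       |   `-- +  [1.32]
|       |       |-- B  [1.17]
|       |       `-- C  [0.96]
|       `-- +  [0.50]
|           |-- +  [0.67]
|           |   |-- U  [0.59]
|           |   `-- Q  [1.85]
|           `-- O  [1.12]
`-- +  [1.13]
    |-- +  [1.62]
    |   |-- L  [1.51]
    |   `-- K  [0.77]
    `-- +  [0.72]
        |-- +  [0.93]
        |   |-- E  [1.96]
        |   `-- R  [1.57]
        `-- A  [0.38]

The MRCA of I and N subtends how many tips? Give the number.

The MRCA of I and N is the node subtending (((M,G),N),(F,((P,J),(D,((I,H),S))))).
That clade contains 10 terminal taxa: D, F, G, H, I, J, M, N, P, S.

10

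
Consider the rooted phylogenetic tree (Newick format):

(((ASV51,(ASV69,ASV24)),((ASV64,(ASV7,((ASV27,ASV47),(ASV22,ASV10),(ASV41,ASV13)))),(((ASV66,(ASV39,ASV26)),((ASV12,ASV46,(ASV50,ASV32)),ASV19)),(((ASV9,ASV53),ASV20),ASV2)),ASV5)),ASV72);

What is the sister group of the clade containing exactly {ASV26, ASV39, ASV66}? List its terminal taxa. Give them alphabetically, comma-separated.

The clade containing exactly {ASV26, ASV39, ASV66} attaches to the tree at the node subtending ((ASV66,(ASV39,ASV26)),((ASV12,ASV46,(ASV50,ASV32)),ASV19)).
The other lineage descending from that same node — the sister group — is ((ASV12,ASV46,(ASV50,ASV32)),ASV19); its 5 tips in alphabetical order are the answer.

ASV12, ASV19, ASV32, ASV46, ASV50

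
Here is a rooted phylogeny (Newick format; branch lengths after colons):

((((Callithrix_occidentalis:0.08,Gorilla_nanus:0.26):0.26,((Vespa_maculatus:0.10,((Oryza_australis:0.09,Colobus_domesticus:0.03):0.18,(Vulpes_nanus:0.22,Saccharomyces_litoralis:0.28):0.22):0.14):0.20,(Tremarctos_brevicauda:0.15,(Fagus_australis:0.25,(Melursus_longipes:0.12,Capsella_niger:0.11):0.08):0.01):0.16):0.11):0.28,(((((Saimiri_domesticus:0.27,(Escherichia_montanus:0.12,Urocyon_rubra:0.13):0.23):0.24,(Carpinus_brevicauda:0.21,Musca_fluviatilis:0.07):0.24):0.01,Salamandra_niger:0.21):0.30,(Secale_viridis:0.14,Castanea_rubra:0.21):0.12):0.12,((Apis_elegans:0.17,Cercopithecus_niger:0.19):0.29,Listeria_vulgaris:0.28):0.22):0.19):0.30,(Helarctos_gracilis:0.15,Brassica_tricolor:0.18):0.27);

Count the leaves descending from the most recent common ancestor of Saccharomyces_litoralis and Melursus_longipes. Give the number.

9

The MRCA of Saccharomyces_litoralis and Melursus_longipes is the node subtending ((Vespa_maculatus,((Oryza_australis,Colobus_domesticus),(Vulpes_nanus,Saccharomyces_litoralis))),(Tremarctos_brevicauda,(Fagus_australis,(Melursus_longipes,Capsella_niger)))).
That clade contains 9 terminal taxa: Capsella_niger, Colobus_domesticus, Fagus_australis, Melursus_longipes, Oryza_australis, Saccharomyces_litoralis, Tremarctos_brevicauda, Vespa_maculatus, Vulpes_nanus.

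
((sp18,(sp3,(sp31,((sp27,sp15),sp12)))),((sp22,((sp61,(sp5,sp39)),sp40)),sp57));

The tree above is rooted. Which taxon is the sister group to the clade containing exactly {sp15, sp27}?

The clade containing exactly {sp15, sp27} attaches to the tree at the node subtending ((sp27,sp15),sp12).
The other lineage descending from that same node — the sister group — is the single tip sp12.

sp12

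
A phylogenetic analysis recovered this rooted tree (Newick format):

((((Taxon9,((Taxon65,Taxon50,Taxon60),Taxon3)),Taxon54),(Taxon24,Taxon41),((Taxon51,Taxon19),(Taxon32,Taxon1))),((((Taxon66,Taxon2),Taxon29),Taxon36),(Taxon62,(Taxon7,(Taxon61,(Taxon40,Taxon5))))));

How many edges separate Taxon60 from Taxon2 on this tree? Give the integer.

The MRCA of Taxon60 and Taxon2 is the root of the tree.
From Taxon60 up to that node: 6 branches. From Taxon2 up to the same node: 5 branches. Total: 6 + 5 = 11.

11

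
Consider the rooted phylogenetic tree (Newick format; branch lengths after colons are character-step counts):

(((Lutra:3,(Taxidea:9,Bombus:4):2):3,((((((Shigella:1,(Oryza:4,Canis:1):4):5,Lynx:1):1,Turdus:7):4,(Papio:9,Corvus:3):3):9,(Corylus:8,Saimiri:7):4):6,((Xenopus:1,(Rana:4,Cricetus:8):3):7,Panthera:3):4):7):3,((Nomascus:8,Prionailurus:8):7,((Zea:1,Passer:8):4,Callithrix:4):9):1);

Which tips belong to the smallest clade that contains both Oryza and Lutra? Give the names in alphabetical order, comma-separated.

Tracing Oryza: it sits inside (Oryza,Canis).
Tracing Lutra: it sits inside (Lutra,(Taxidea,Bombus)).
The smallest clade enclosing both is ((Lutra,(Taxidea,Bombus)),((((((Shigella,(Oryza,Canis)),Lynx),Turdus),(Papio,Corvus)),(Corylus,Saimiri)),((Xenopus,(Rana,Cricetus)),Panthera))); the answer is its 16 terminal taxa in alphabetical order.

Bombus, Canis, Corvus, Corylus, Cricetus, Lutra, Lynx, Oryza, Panthera, Papio, Rana, Saimiri, Shigella, Taxidea, Turdus, Xenopus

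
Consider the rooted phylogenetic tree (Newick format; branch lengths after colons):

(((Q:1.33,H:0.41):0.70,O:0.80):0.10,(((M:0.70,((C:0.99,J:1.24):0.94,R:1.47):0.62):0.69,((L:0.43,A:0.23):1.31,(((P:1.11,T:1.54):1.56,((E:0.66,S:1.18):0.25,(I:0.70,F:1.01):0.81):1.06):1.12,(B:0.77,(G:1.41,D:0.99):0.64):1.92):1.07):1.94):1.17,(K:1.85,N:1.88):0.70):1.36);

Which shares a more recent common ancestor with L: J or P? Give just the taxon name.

P

The MRCA of L and P subtends ((L,A),(((P,T),((E,S),(I,F))),(B,(G,D)))) (11 taxa).
The MRCA of L and J subtends ((M,((C,J),R)),((L,A),(((P,T),((E,S),(I,F))),(B,(G,D))))) (15 taxa).
The first is nested inside the second, so L shares a more recent common ancestor with P.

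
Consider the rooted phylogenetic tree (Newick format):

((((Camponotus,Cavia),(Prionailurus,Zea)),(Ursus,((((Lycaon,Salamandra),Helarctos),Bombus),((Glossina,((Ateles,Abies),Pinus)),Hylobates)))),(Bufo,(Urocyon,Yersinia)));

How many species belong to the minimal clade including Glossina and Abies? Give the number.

The MRCA of Glossina and Abies is the node subtending (Glossina,((Ateles,Abies),Pinus)).
That clade contains 4 terminal taxa: Abies, Ateles, Glossina, Pinus.

4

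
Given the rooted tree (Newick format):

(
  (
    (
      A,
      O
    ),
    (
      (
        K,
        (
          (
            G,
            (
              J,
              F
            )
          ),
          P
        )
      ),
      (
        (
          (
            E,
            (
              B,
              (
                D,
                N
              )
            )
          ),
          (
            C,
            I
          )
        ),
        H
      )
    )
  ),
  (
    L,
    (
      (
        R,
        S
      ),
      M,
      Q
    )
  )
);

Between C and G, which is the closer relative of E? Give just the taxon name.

The MRCA of E and C subtends ((E,(B,(D,N))),(C,I)) (6 taxa).
The MRCA of E and G subtends ((K,((G,(J,F)),P)),(((E,(B,(D,N))),(C,I)),H)) (12 taxa).
The first is nested inside the second, so E shares a more recent common ancestor with C.

C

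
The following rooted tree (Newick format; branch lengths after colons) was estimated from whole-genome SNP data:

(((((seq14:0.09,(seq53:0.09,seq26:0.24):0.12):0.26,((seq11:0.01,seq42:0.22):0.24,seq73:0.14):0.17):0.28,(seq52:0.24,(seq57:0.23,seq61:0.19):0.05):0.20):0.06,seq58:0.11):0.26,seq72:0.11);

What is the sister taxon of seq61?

seq57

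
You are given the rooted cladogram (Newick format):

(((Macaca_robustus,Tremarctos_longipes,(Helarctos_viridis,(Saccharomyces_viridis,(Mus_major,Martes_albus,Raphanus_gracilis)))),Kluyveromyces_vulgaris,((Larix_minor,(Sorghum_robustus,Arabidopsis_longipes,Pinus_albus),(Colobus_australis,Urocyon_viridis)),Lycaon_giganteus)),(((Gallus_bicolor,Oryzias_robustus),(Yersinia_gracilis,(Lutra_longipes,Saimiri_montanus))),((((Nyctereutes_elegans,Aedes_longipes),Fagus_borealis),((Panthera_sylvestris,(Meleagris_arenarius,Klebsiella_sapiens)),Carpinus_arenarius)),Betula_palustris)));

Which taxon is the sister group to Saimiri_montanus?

Saimiri_montanus attaches to the tree at the node subtending (Lutra_longipes,Saimiri_montanus).
The other lineage descending from that same node — the sister group — is the single tip Lutra_longipes.

Lutra_longipes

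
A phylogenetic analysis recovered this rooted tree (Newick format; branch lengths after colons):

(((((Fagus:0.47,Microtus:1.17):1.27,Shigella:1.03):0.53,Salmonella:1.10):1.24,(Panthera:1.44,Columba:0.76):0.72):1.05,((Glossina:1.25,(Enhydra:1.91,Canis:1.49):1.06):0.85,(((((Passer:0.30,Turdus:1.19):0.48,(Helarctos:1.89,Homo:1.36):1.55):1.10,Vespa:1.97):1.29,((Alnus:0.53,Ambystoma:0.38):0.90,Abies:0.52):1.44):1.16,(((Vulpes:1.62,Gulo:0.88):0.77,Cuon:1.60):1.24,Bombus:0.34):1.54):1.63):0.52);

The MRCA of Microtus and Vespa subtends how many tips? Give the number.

The MRCA of Microtus and Vespa is the root, so the clade is the entire tree.
That clade contains 21 terminal taxa: Abies, Alnus, Ambystoma, Bombus, Canis, Columba, Cuon, Enhydra, Fagus, Glossina, Gulo, Helarctos, Homo, Microtus, Panthera, Passer, Salmonella, Shigella, Turdus, Vespa, Vulpes.

21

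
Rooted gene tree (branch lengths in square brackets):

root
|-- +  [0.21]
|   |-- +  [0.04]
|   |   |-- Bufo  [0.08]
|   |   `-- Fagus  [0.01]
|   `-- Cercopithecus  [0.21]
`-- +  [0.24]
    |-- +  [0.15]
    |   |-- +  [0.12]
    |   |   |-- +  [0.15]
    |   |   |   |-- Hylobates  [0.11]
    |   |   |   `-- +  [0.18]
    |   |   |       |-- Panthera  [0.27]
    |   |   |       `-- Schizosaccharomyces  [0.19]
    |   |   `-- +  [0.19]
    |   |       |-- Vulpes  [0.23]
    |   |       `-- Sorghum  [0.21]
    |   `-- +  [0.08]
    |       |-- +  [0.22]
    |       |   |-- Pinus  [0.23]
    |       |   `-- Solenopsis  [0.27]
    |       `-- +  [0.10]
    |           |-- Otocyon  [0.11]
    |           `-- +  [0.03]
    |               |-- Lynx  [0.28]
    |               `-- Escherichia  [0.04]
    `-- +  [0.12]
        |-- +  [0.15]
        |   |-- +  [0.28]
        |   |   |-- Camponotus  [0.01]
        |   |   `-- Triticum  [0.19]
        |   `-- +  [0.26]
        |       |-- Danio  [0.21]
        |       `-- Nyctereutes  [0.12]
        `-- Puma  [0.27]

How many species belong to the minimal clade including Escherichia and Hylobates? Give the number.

10

The MRCA of Escherichia and Hylobates is the node subtending (((Hylobates,(Panthera,Schizosaccharomyces)),(Vulpes,Sorghum)),((Pinus,Solenopsis),(Otocyon,(Lynx,Escherichia)))).
That clade contains 10 terminal taxa: Escherichia, Hylobates, Lynx, Otocyon, Panthera, Pinus, Schizosaccharomyces, Solenopsis, Sorghum, Vulpes.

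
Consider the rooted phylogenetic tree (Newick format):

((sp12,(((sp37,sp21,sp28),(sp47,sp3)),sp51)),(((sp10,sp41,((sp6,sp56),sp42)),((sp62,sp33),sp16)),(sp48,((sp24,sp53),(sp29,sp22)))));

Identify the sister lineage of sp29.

sp22

sp29 attaches to the tree at the node subtending (sp29,sp22).
The other lineage descending from that same node — the sister group — is the single tip sp22.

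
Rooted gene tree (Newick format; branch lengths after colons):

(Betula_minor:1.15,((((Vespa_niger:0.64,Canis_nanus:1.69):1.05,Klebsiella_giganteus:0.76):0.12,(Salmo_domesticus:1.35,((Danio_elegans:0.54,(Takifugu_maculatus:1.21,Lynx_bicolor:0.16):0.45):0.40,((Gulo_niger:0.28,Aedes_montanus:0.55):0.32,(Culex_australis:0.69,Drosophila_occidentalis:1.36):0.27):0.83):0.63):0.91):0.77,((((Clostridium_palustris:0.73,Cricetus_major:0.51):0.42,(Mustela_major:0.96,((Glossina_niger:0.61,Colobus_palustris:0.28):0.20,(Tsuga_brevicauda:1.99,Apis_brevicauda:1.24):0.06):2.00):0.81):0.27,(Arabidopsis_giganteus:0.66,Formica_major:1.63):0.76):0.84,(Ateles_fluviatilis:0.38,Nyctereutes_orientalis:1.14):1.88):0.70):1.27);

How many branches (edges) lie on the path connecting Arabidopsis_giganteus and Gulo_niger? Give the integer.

The MRCA of Arabidopsis_giganteus and Gulo_niger is the node subtending ((((Vespa_niger,Canis_nanus),Klebsiella_giganteus),(Salmo_domesticus,((Danio_elegans,(Takifugu_maculatus,Lynx_bicolor)),((Gulo_niger,Aedes_montanus),(Culex_australis,Drosophila_occidentalis))))),((((Clostridium_palustris,Cricetus_major),(Mustela_major,((Glossina_niger,Colobus_palustris),(Tsuga_brevicauda,Apis_brevicauda)))),(Arabidopsis_giganteus,Formica_major)),(Ateles_fluviatilis,Nyctereutes_orientalis))).
From Arabidopsis_giganteus up to that node: 4 branches. From Gulo_niger up to the same node: 6 branches. Total: 4 + 6 = 10.

10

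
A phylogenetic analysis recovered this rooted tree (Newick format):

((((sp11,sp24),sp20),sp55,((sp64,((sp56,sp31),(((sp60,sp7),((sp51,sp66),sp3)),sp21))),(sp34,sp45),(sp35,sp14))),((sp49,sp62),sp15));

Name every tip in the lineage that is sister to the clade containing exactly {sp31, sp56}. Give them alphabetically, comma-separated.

sp21, sp3, sp51, sp60, sp66, sp7

The clade containing exactly {sp31, sp56} attaches to the tree at the node subtending ((sp56,sp31),(((sp60,sp7),((sp51,sp66),sp3)),sp21)).
The other lineage descending from that same node — the sister group — is (((sp60,sp7),((sp51,sp66),sp3)),sp21); its 6 tips in alphabetical order are the answer.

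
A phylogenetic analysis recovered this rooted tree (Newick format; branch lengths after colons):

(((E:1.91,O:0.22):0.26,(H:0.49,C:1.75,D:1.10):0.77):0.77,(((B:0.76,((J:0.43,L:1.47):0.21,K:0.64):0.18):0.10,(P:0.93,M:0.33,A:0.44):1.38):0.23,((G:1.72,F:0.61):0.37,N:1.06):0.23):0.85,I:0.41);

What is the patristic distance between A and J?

2.74

The path runs A → … → MRCA → … → J; the MRCA is the node subtending ((B,((J,L),K)),(P,M,A)).
Branch lengths along that path: 0.44 + 1.38 + 0.10 + 0.18 + 0.21 + 0.43 = 2.74.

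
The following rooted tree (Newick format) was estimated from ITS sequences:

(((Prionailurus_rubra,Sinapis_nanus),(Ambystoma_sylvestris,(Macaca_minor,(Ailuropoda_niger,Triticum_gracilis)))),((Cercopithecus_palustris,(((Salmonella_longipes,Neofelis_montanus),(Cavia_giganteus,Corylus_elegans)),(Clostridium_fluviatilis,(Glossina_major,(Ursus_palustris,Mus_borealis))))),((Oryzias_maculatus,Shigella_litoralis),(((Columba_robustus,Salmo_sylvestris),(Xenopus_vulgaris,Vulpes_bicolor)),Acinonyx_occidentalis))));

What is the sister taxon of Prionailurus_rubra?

Sinapis_nanus

Prionailurus_rubra attaches to the tree at the node subtending (Prionailurus_rubra,Sinapis_nanus).
The other lineage descending from that same node — the sister group — is the single tip Sinapis_nanus.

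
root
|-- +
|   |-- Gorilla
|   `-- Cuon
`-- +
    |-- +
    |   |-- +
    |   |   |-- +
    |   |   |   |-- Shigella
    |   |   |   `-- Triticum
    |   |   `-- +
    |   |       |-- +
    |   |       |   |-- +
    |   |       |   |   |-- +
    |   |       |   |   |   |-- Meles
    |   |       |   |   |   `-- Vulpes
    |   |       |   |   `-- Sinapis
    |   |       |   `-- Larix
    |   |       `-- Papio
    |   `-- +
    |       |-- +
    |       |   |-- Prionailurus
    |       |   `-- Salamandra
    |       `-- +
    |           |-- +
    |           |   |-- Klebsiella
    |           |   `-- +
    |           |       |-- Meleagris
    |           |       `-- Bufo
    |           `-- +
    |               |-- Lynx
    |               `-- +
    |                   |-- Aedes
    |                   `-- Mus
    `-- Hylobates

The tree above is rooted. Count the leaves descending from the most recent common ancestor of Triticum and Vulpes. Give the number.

The MRCA of Triticum and Vulpes is the node subtending ((Shigella,Triticum),((((Meles,Vulpes),Sinapis),Larix),Papio)).
That clade contains 7 terminal taxa: Larix, Meles, Papio, Shigella, Sinapis, Triticum, Vulpes.

7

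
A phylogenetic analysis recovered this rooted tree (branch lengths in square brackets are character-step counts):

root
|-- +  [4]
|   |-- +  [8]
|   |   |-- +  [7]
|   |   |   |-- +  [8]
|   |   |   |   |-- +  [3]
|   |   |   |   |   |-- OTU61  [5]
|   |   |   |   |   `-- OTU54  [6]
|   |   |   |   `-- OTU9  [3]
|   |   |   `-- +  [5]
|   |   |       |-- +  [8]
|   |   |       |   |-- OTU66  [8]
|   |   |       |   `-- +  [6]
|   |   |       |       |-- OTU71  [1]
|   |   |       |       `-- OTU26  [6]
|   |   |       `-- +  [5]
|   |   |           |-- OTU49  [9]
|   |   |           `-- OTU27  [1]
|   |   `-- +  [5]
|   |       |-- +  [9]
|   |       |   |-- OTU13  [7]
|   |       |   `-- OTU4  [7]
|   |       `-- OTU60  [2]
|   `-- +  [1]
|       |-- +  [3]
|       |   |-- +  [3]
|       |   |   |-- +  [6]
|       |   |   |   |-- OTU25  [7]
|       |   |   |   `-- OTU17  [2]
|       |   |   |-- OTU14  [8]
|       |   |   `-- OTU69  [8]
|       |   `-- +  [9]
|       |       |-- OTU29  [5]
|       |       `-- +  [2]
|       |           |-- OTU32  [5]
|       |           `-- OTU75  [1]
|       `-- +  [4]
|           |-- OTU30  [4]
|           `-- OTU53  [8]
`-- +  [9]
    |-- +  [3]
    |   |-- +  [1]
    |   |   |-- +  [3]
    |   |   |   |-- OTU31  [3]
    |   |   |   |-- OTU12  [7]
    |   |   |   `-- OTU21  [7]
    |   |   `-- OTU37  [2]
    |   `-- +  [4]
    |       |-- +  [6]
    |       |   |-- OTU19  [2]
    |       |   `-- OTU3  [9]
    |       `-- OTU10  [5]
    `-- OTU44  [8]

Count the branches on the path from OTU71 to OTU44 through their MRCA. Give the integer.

9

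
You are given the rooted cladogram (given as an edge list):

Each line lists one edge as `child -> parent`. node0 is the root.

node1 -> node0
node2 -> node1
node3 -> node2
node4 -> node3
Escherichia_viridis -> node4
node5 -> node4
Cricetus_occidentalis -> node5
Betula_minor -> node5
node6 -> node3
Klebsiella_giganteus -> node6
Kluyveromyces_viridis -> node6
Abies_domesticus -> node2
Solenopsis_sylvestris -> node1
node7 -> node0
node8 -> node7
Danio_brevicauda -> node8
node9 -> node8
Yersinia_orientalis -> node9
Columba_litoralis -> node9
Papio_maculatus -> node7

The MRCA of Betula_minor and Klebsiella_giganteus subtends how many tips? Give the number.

The MRCA of Betula_minor and Klebsiella_giganteus is the node subtending ((Escherichia_viridis,(Cricetus_occidentalis,Betula_minor)),(Klebsiella_giganteus,Kluyveromyces_viridis)).
That clade contains 5 terminal taxa: Betula_minor, Cricetus_occidentalis, Escherichia_viridis, Klebsiella_giganteus, Kluyveromyces_viridis.

5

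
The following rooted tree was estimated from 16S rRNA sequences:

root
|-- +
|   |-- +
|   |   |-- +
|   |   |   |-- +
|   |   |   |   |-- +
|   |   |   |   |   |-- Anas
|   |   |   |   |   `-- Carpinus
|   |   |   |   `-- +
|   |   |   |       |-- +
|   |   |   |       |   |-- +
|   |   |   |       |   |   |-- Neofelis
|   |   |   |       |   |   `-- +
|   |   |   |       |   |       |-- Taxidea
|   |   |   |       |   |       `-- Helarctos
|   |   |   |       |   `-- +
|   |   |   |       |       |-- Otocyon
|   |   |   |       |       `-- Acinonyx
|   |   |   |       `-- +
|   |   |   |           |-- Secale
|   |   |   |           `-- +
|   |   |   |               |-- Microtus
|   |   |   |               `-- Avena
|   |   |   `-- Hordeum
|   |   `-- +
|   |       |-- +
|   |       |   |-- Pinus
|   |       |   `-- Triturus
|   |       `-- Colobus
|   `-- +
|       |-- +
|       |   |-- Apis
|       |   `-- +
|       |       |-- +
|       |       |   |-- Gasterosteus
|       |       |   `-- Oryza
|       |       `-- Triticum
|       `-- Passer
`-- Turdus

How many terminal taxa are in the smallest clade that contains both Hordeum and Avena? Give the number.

11

The MRCA of Hordeum and Avena is the node subtending (((Anas,Carpinus),(((Neofelis,(Taxidea,Helarctos)),(Otocyon,Acinonyx)),(Secale,(Microtus,Avena)))),Hordeum).
That clade contains 11 terminal taxa: Acinonyx, Anas, Avena, Carpinus, Helarctos, Hordeum, Microtus, Neofelis, Otocyon, Secale, Taxidea.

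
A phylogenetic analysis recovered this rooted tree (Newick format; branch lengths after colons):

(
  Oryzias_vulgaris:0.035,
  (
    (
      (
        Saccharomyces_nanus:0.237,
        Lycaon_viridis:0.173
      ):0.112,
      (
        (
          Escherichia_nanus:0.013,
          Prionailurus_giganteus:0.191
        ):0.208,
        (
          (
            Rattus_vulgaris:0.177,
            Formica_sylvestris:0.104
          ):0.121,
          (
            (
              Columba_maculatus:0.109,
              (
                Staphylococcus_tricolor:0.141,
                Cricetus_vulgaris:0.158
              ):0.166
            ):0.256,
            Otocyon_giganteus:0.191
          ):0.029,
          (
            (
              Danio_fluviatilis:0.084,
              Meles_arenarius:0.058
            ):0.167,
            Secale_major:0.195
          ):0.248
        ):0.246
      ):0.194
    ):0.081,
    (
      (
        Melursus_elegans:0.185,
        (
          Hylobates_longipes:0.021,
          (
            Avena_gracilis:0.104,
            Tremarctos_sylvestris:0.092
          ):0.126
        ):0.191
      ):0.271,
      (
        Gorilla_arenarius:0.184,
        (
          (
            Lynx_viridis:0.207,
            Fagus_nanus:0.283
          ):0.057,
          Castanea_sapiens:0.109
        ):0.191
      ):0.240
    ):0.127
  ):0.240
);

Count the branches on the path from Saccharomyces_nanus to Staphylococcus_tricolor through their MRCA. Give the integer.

8

The MRCA of Saccharomyces_nanus and Staphylococcus_tricolor is the node subtending ((Saccharomyces_nanus,Lycaon_viridis),((Escherichia_nanus,Prionailurus_giganteus),((Rattus_vulgaris,Formica_sylvestris),((Columba_maculatus,(Staphylococcus_tricolor,Cricetus_vulgaris)),Otocyon_giganteus),((Danio_fluviatilis,Meles_arenarius),Secale_major)))).
From Saccharomyces_nanus up to that node: 2 branches. From Staphylococcus_tricolor up to the same node: 6 branches. Total: 2 + 6 = 8.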